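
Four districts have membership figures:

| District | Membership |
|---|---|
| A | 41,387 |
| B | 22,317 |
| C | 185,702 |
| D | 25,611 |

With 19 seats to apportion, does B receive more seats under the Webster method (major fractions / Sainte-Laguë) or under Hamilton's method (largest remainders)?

Webster

Webster: A 3, B 2, C 12, D 2.
Hamilton: A 3, B 1, C 13, D 2.
B gets 2 under Webster and 1 under Hamilton.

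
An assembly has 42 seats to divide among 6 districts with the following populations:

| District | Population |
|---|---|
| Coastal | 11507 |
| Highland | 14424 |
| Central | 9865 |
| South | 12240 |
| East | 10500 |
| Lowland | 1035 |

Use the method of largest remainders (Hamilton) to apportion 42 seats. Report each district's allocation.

Total 59571; standard divisor 59571/42 ≈ 1418.357.
Standard quotas: Coastal 8.1129, Highland 10.1695, Central 6.9552, South 8.6297, East 7.4029, Lowland 0.7297.
Lower quotas: Coastal 8, Highland 10, Central 6, South 8, East 7, Lowland 0 (sum 39, leaving 3 seats).
Remainders in descending order: Central 0.9552, Lowland 0.7297, South 0.6297, East 0.4029, Highland 0.1695, Coastal 0.1129.
The surplus seats go to Central, Lowland, South.

Coastal 8, Highland 10, Central 7, South 9, East 7, Lowland 1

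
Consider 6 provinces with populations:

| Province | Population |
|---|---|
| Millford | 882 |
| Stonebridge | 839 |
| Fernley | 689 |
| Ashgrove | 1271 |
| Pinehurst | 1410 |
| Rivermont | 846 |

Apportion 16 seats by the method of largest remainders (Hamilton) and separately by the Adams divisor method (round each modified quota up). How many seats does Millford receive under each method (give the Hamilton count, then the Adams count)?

2 and 3

Hamilton: Millford 2, Stonebridge 2, Fernley 2, Ashgrove 4, Pinehurst 4, Rivermont 2.
Adams: Millford 3, Stonebridge 2, Fernley 2, Ashgrove 3, Pinehurst 4, Rivermont 2.
Millford gets 2 under Hamilton and 3 under Adams.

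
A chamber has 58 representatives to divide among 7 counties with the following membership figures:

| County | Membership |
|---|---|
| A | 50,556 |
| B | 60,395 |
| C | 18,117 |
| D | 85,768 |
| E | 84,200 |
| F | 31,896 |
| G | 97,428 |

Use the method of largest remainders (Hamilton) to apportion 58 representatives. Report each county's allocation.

The standard divisor is 428360/58 ≈ 7385.517.
Standard quotas: A 6.8453, B 8.1775, C 2.4530, D 11.6130, E 11.4007, F 4.3187, G 13.1918.
Lower quotas: A 6, B 8, C 2, D 11, E 11, F 4, G 13 (sum 55, leaving 3 seats).
Remainders in descending order: A 0.8453, D 0.6130, C 0.4530, E 0.4007, F 0.3187, G 0.1918, B 0.1775.
Largest remainders: A, D, C receive the extra seats.

A 7, B 8, C 3, D 12, E 11, F 4, G 13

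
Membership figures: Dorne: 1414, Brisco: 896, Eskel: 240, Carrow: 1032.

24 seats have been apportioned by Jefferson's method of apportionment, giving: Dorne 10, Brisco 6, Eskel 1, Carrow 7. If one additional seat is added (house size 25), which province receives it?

Carrow

Priority for the next seat is population ÷ (current seats + 1).
Priorities: Dorne 128.545, Brisco 128.000, Eskel 120.000, Carrow 129.000.
Highest priority: Carrow.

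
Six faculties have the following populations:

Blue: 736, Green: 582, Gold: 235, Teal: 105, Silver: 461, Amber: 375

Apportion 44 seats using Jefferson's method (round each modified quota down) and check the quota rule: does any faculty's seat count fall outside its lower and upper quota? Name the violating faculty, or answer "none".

Standard quotas: Blue 12.985, Green 10.268, Gold 4.146, Teal 1.852, Silver 8.133, Amber 6.616.
Jefferson allocation: Blue 13, Green 11, Gold 4, Teal 1, Silver 8, Amber 7.
Every allocation lies between the lower and upper quota.

none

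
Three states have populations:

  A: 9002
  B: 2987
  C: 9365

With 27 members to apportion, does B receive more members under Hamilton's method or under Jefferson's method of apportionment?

Hamilton

Hamilton: A 11, B 4, C 12.
Jefferson: A 12, B 3, C 12.
B gets 4 under Hamilton and 3 under Jefferson.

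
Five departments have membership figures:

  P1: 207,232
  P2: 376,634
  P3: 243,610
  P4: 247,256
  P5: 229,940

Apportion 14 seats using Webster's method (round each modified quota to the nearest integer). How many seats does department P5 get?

Standard divisor 1304672/14 ≈ 93190.857; standard quotas: P1 2.224, P2 4.042, P3 2.614, P4 2.653, P5 2.467.
Rounding to the nearest integer gives P1 2, P2 4, P3 3, P4 3, P5 2 — total 14, matching the house size, so no adjustment is needed.
P5 receives 2.

2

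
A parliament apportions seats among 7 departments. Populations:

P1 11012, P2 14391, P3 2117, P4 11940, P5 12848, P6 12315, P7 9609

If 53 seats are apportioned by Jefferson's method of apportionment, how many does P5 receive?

Standard divisor 74232/53 ≈ 1400.604; standard quotas: P1 7.862, P2 10.275, P3 1.511, P4 8.525, P5 9.173, P6 8.793, P7 6.861.
Rounding down gives 7, 10, 1, 8, 9, 8, 6 = 49 seats, so the divisor must be adjusted.
With modified divisor 1320: modified quotas P1 8.342, P2 10.902, P3 1.604, P4 9.045, P5 9.733, P6 9.330, P7 7.280.
Rounding down: P1 8, P2 10, P3 1, P4 9, P5 9, P6 9, P7 7 (total 53).
P5 receives 9.

9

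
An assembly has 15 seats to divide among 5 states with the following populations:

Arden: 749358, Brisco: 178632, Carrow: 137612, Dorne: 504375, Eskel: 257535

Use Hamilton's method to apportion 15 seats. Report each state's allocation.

Standard divisor: 1827512 ÷ 15 ≈ 121834.133.
Standard quotas: Arden 6.1506, Brisco 1.4662, Carrow 1.1295, Dorne 4.1398, Eskel 2.1138.
Lower quotas: Arden 6, Brisco 1, Carrow 1, Dorne 4, Eskel 2 (sum 14, leaving 1 seat).
Remainders in descending order: Brisco 0.4662, Arden 0.1506, Dorne 0.1398, Carrow 0.1295, Eskel 0.1138.
Largest remainder: Brisco receives the extra seat.

Arden: 6; Brisco: 2; Carrow: 1; Dorne: 4; Eskel: 2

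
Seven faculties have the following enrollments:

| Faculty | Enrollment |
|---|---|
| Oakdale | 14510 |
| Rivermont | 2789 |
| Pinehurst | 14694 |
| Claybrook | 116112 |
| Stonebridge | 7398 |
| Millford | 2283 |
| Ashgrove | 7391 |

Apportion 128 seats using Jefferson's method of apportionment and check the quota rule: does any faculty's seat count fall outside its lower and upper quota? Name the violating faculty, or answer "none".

Standard quotas: Oakdale 11.244, Rivermont 2.161, Pinehurst 11.387, Claybrook 89.978, Stonebridge 5.733, Millford 1.769, Ashgrove 5.727.
Jefferson allocation: Oakdale 11, Rivermont 2, Pinehurst 11, Claybrook 93, Stonebridge 5, Millford 1, Ashgrove 5.
Claybrook has quota 89.978 (lower 89, upper 90) but receives 93 — outside the quota interval.

Claybrook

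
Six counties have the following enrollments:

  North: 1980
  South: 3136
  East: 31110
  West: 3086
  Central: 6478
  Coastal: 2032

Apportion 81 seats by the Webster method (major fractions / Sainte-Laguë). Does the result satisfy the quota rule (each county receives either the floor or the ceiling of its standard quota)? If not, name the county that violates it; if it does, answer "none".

Standard quotas: North 3.354, South 5.312, East 52.694, West 5.227, Central 10.972, Coastal 3.442.
Webster allocation: North 3, South 5, East 54, West 5, Central 11, Coastal 3.
East has quota 52.694 (lower 52, upper 53) but receives 54 — outside the quota interval.

East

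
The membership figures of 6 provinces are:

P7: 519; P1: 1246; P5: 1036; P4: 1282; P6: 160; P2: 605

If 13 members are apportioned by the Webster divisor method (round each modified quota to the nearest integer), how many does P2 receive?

2

Standard divisor 4848/13 ≈ 372.923; standard quotas: P7 1.392, P1 3.341, P5 2.778, P4 3.438, P6 0.429, P2 1.622.
Rounding to the nearest integer gives 1, 3, 3, 3, 0, 2 = 12 seats, so the divisor must be adjusted.
With modified divisor 360: modified quotas P7 1.442, P1 3.461, P5 2.878, P4 3.561, P6 0.444, P2 1.681.
Rounding to the nearest integer: P7 1, P1 3, P5 3, P4 4, P6 0, P2 2 (total 13).
P2 receives 2.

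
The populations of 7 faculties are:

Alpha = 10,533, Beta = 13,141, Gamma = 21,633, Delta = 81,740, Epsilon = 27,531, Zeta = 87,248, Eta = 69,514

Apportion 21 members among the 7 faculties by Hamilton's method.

Alpha 1; Beta 1; Gamma 1; Delta 5; Epsilon 2; Zeta 6; Eta 5

Total 311340; standard divisor 311340/21 ≈ 14825.714.
Standard quotas: Alpha 0.7105, Beta 0.8864, Gamma 1.4592, Delta 5.5134, Epsilon 1.8570, Zeta 5.8849, Eta 4.6887.
Lower quotas: Alpha 0, Beta 0, Gamma 1, Delta 5, Epsilon 1, Zeta 5, Eta 4 (sum 16, leaving 5 seats).
Remainders in descending order: Beta 0.8864, Zeta 0.8849, Epsilon 0.8570, Alpha 0.7105, Eta 0.6887, Delta 0.5134, Gamma 0.4592.
The surplus seats go to Beta, Zeta, Epsilon, Alpha, Eta.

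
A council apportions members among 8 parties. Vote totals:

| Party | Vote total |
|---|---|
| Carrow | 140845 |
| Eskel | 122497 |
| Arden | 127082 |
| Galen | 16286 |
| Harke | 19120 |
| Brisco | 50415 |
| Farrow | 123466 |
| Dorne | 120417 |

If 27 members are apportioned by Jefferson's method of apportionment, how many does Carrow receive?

5

Standard divisor 720128/27 ≈ 26671.407; standard quotas: Carrow 5.281, Eskel 4.593, Arden 4.765, Galen 0.611, Harke 0.717, Brisco 1.890, Farrow 4.629, Dorne 4.515.
Rounding down gives 5, 4, 4, 0, 0, 1, 4, 4 = 22 seats, so the divisor must be adjusted.
With modified divisor 23800: modified quotas Carrow 5.918, Eskel 5.147, Arden 5.340, Galen 0.684, Harke 0.803, Brisco 2.118, Farrow 5.188, Dorne 5.060.
Rounding down: Carrow 5, Eskel 5, Arden 5, Galen 0, Harke 0, Brisco 2, Farrow 5, Dorne 5 (total 27).
Carrow receives 5.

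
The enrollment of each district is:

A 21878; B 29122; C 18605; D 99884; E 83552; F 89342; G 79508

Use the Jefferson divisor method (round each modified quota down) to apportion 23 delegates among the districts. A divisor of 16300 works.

With modified divisor 16300: modified quotas A 1.342, B 1.787, C 1.141, D 6.128, E 5.126, F 5.481, G 4.878.
Rounding down: A 1, B 1, C 1, D 6, E 5, F 5, G 4 (total 23).

A: 1, B: 1, C: 1, D: 6, E: 5, F: 5, G: 4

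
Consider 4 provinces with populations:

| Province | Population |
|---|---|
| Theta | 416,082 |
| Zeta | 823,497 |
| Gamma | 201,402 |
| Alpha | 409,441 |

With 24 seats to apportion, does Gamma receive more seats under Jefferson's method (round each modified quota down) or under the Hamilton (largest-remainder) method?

Jefferson: Theta 6, Zeta 11, Gamma 2, Alpha 5.
Hamilton: Theta 5, Zeta 11, Gamma 3, Alpha 5.
Gamma gets 2 under Jefferson and 3 under Hamilton.

Hamilton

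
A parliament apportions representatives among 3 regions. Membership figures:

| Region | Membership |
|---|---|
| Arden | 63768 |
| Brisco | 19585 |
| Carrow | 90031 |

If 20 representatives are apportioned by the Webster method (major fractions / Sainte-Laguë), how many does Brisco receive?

2

Standard divisor 173384/20 ≈ 8669.2; standard quotas: Arden 7.356, Brisco 2.259, Carrow 10.385.
Rounding to the nearest integer gives 7, 2, 10 = 19 seats, so the divisor must be adjusted.
With modified divisor 8540: modified quotas Arden 7.467, Brisco 2.293, Carrow 10.542.
Rounding to the nearest integer: Arden 7, Brisco 2, Carrow 11 (total 20).
Brisco receives 2.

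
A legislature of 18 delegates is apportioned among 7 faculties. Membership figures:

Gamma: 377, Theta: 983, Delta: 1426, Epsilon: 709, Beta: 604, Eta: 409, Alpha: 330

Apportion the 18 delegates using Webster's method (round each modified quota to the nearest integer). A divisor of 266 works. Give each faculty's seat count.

Gamma: 1, Theta: 4, Delta: 5, Epsilon: 3, Beta: 2, Eta: 2, Alpha: 1

With modified divisor 266: modified quotas Gamma 1.417, Theta 3.695, Delta 5.361, Epsilon 2.665, Beta 2.271, Eta 1.538, Alpha 1.241.
Rounding to the nearest integer: Gamma 1, Theta 4, Delta 5, Epsilon 3, Beta 2, Eta 2, Alpha 1 (total 18).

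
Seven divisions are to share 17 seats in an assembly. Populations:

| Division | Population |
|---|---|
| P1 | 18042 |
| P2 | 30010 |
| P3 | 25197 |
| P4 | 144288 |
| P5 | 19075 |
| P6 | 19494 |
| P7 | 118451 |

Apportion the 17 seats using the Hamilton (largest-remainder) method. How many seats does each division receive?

P1=1, P2=1, P3=1, P4=7, P5=1, P6=1, P7=5

The standard divisor is 374557/17 ≈ 22032.765.
Standard quotas: P1 0.8189, P2 1.3621, P3 1.1436, P4 6.5488, P5 0.8658, P6 0.8848, P7 5.3761.
Lower quotas: P1 0, P2 1, P3 1, P4 6, P5 0, P6 0, P7 5 (sum 13, leaving 4 seats).
Remainders in descending order: P6 0.8848, P5 0.8658, P1 0.8189, P4 0.5488, P7 0.3761, P2 0.3621, P3 0.1436.
The surplus seats go to P6, P5, P1, P4.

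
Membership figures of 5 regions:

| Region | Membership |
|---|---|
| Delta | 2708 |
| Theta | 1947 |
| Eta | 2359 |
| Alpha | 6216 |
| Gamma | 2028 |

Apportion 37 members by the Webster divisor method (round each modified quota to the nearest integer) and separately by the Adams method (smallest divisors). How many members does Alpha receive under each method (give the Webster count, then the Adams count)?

Webster: Delta 6, Theta 5, Eta 6, Alpha 15, Gamma 5.
Adams: Delta 7, Theta 5, Eta 6, Alpha 14, Gamma 5.
Alpha gets 15 under Webster and 14 under Adams.

15 and 14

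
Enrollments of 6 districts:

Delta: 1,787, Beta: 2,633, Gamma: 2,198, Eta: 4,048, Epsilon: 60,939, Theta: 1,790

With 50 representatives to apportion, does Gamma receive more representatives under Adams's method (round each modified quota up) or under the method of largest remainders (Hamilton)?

Adams

Adams: Delta 2, Beta 2, Gamma 2, Eta 3, Epsilon 39, Theta 2.
Hamilton: Delta 1, Beta 2, Gamma 1, Eta 3, Epsilon 42, Theta 1.
Gamma gets 2 under Adams and 1 under Hamilton.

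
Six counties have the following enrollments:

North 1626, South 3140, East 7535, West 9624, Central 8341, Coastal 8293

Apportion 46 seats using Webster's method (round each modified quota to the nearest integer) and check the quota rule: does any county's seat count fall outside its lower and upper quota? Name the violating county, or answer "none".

none

Standard quotas: North 1.940, South 3.746, East 8.989, West 11.481, Central 9.951, Coastal 9.893.
Webster allocation: North 2, South 4, East 9, West 11, Central 10, Coastal 10.
Every allocation lies between the lower and upper quota.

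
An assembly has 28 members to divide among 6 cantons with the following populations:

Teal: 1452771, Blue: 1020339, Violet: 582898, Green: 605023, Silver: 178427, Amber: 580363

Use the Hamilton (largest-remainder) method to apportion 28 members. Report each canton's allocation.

The standard divisor is 4419821/28 ≈ 157850.75.
Standard quotas: Teal 9.2034, Blue 6.4639, Violet 3.6927, Green 3.8329, Silver 1.1304, Amber 3.6767.
Lower quotas: Teal 9, Blue 6, Violet 3, Green 3, Silver 1, Amber 3 (sum 25, leaving 3 seats).
Remainders in descending order: Green 0.8329, Violet 0.6927, Amber 0.6767, Blue 0.4639, Teal 0.2034, Silver 0.1304.
The surplus seats go to Green, Violet, Amber.

Teal: 9, Blue: 6, Violet: 4, Green: 4, Silver: 1, Amber: 4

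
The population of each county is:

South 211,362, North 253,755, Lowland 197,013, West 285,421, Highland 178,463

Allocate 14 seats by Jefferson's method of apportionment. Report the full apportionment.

Standard divisor 1126014/14 ≈ 80429.571; standard quotas: South 2.628, North 3.155, Lowland 2.450, West 3.549, Highland 2.219.
Rounding down gives 2, 3, 2, 3, 2 = 12 seats, so the divisor must be adjusted.
With modified divisor 68100: modified quotas South 3.104, North 3.726, Lowland 2.893, West 4.191, Highland 2.621.
Rounding down: South 3, North 3, Lowland 2, West 4, Highland 2 (total 14).

South 3, North 3, Lowland 2, West 4, Highland 2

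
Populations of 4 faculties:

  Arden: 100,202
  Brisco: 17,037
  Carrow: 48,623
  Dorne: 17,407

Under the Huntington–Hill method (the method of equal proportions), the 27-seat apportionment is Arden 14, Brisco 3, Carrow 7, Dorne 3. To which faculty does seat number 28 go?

Priority for the next seat is population ÷ (√(s·(s+1))).
Priorities: Arden 6914.595, Brisco 4918.158, Carrow 6497.522, Dorne 5024.968.
Highest priority: Arden.

Arden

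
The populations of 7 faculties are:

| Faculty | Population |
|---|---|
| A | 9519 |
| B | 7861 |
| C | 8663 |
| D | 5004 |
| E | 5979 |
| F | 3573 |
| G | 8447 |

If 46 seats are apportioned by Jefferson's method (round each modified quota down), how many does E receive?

6

Standard divisor 49046/46 ≈ 1066.217; standard quotas: A 8.928, B 7.373, C 8.125, D 4.693, E 5.608, F 3.351, G 7.922.
Rounding down gives 8, 7, 8, 4, 5, 3, 7 = 42 seats, so the divisor must be adjusted.
With modified divisor 990: modified quotas A 9.615, B 7.940, C 8.751, D 5.055, E 6.039, F 3.609, G 8.532.
Rounding down: A 9, B 7, C 8, D 5, E 6, F 3, G 8 (total 46).
E receives 6.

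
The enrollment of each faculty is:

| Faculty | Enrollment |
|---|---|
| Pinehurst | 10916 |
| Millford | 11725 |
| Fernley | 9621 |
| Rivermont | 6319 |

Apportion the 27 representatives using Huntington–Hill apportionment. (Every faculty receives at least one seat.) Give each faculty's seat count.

Pinehurst 8, Millford 8, Fernley 7, Rivermont 4

With divisor 1436: modified quotas Pinehurst 7.602, Millford 8.165, Fernley 6.700, Rivermont 4.400.
Geometric-mean thresholds: Pinehurst √(7·8)=7.483, Millford √(8·9)=8.485, Fernley √(6·7)=6.481, Rivermont √(4·5)=4.472.
Each quota rounded against its threshold gives Pinehurst 8, Millford 8, Fernley 7, Rivermont 4 (total 27).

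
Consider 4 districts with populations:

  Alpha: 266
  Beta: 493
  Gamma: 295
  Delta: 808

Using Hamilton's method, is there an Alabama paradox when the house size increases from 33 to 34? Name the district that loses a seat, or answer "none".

At 33 seats: Alpha 5, Beta 9, Gamma 5, Delta 14.
At 34 seats: Alpha 5, Beta 9, Gamma 5, Delta 15.
No district's allocation decreased.

none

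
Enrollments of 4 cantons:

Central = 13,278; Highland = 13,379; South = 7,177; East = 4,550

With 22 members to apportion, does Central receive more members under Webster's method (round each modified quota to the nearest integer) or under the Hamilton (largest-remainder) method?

Hamilton

Webster: Central 7, Highland 8, South 4, East 3.
Hamilton: Central 8, Highland 8, South 4, East 2.
Central gets 7 under Webster and 8 under Hamilton.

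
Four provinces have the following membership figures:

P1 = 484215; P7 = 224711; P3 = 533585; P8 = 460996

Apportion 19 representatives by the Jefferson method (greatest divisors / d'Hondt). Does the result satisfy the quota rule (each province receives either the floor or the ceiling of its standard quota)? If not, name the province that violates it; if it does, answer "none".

Standard quotas: P1 5.401, P7 2.506, P3 5.951, P8 5.142.
Jefferson allocation: P1 6, P7 2, P3 6, P8 5.
Every allocation lies between the lower and upper quota.

none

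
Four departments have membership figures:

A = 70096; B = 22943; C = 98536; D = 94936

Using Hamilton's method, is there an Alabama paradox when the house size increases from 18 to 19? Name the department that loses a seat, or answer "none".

At 18 seats: A 4, B 2, C 6, D 6.
At 19 seats: A 5, B 1, C 7, D 6.
B drops from 2 to 1.

B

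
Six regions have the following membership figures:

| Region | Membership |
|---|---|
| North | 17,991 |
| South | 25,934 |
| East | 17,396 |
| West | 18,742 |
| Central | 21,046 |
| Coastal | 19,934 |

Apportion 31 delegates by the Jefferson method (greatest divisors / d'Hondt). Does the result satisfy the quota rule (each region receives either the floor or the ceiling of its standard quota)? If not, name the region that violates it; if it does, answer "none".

Standard quotas: North 4.608, South 6.642, East 4.455, West 4.800, Central 5.390, Coastal 5.105.
Jefferson allocation: North 5, South 7, East 4, West 5, Central 5, Coastal 5.
Every allocation lies between the lower and upper quota.

none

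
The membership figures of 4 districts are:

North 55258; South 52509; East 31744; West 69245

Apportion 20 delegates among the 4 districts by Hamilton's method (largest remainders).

North 5; South 5; East 3; West 7

Standard divisor: 208756 ÷ 20 ≈ 10437.8.
Standard quotas: North 5.2940, South 5.0307, East 3.0413, West 6.6341.
Lower quotas: North 5, South 5, East 3, West 6 (sum 19, leaving 1 seat).
Remainders in descending order: West 0.6341, North 0.2940, East 0.0413, South 0.0307.
The surplus seat goes to West.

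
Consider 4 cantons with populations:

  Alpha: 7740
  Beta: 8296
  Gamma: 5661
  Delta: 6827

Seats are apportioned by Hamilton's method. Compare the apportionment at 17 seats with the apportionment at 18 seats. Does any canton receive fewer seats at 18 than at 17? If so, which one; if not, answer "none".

At 17 seats: Alpha 5, Beta 5, Gamma 3, Delta 4.
At 18 seats: Alpha 5, Beta 5, Gamma 4, Delta 4.
No canton's allocation decreased.

none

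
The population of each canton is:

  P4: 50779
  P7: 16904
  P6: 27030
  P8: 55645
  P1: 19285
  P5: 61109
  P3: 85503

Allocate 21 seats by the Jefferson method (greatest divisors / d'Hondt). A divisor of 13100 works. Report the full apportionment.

With modified divisor 13100: modified quotas P4 3.876, P7 1.290, P6 2.063, P8 4.248, P1 1.472, P5 4.665, P3 6.527.
Rounding down: P4 3, P7 1, P6 2, P8 4, P1 1, P5 4, P3 6 (total 21).

P4=3; P7=1; P6=2; P8=4; P1=1; P5=4; P3=6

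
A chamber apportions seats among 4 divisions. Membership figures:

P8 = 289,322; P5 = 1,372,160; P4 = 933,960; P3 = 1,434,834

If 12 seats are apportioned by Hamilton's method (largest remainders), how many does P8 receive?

Total 4030276; standard divisor 4030276/12 ≈ 335856.333.
Standard quotas: P8 0.8614, P5 4.0856, P4 2.7808, P3 4.2722.
Lower quotas: P8 0, P5 4, P4 2, P3 4 (sum 10, leaving 2 seats).
Remainders in descending order: P8 0.8614, P4 0.7808, P3 0.2722, P5 0.0856.
Largest remainders: P8, P4 receive the extra seats.
P8 receives 1.

1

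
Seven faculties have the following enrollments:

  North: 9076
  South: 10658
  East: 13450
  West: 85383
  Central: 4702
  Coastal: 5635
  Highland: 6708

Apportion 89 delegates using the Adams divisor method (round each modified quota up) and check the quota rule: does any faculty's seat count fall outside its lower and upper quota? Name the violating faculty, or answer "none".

Standard quotas: North 5.956, South 6.995, East 8.827, West 56.036, Central 3.086, Coastal 3.698, Highland 4.402.
Adams allocation: North 6, South 7, East 9, West 55, Central 3, Coastal 4, Highland 5.
West has quota 56.036 (lower 56, upper 57) but receives 55 — outside the quota interval.

West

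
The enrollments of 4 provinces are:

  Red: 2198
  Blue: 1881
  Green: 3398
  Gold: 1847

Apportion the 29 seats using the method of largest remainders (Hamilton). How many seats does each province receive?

Red=7; Blue=6; Green=10; Gold=6

The standard divisor is 9324/29 ≈ 321.517.
Standard quotas: Red 6.836, Blue 5.850, Green 10.569, Gold 5.745.
Lower quotas: Red 6, Blue 5, Green 10, Gold 5 (sum 26, leaving 3 seats).
Remainders in descending order: Blue 0.850, Red 0.836, Gold 0.745, Green 0.569.
Largest remainders: Blue, Red, Gold receive the extra seats.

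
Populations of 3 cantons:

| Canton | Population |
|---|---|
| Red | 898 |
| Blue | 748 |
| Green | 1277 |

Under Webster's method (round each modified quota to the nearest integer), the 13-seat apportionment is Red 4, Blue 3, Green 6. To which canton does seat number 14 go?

Priority for the next seat is population ÷ (current seats + 0.5).
Priorities: Red 199.556, Blue 213.714, Green 196.462.
Highest priority: Blue.

Blue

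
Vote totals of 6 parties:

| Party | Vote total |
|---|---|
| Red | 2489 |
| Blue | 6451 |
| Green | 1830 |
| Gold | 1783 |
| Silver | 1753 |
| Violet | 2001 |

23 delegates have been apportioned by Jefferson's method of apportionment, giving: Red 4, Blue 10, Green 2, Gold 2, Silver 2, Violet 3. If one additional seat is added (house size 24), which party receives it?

Green

Priority for the next seat is population ÷ (current seats + 1).
Priorities: Red 497.800, Blue 586.455, Green 610.000, Gold 594.333, Silver 584.333, Violet 500.250.
Highest priority: Green.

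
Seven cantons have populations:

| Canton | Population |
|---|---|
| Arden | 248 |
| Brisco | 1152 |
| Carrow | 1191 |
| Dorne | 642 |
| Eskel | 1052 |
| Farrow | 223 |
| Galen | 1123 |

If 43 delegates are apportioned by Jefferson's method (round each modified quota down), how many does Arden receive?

2

Standard divisor 5631/43 ≈ 130.953; standard quotas: Arden 1.894, Brisco 8.797, Carrow 9.095, Dorne 4.903, Eskel 8.033, Farrow 1.703, Galen 8.576.
Rounding down gives 1, 8, 9, 4, 8, 1, 8 = 39 seats, so the divisor must be adjusted.
With modified divisor 120: modified quotas Arden 2.067, Brisco 9.600, Carrow 9.925, Dorne 5.350, Eskel 8.767, Farrow 1.858, Galen 9.358.
Rounding down: Arden 2, Brisco 9, Carrow 9, Dorne 5, Eskel 8, Farrow 1, Galen 9 (total 43).
Arden receives 2.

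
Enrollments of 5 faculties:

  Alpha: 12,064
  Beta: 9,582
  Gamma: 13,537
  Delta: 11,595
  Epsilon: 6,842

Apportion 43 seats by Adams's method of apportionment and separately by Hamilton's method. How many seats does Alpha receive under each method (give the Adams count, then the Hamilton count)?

Adams: Alpha 9, Beta 8, Gamma 11, Delta 9, Epsilon 6.
Hamilton: Alpha 10, Beta 8, Gamma 11, Delta 9, Epsilon 5.
Alpha gets 9 under Adams and 10 under Hamilton.

9 and 10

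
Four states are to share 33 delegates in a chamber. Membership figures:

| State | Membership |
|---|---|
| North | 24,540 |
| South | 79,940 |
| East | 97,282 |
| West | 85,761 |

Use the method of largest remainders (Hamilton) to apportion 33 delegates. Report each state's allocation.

Standard divisor: 287523 ÷ 33 ≈ 8712.818.
Standard quotas: North 2.8165, South 9.1750, East 11.1654, West 9.8431.
Lower quotas: North 2, South 9, East 11, West 9 (sum 31, leaving 2 seats).
Remainders in descending order: West 0.8431, North 0.8165, South 0.1750, East 0.1654.
The surplus seats go to West, North.

North: 3, South: 9, East: 11, West: 10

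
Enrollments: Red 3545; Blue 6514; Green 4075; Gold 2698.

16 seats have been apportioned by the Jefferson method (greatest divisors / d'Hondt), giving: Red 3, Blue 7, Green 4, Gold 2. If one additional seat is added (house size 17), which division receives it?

Gold

Priority for the next seat is population ÷ (current seats + 1).
Priorities: Red 886.250, Blue 814.250, Green 815.000, Gold 899.333.
Highest priority: Gold.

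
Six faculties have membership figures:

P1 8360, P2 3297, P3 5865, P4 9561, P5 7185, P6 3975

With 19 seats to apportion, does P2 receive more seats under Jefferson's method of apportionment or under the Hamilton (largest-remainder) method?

Jefferson: P1 4, P2 1, P3 3, P4 5, P5 4, P6 2.
Hamilton: P1 4, P2 2, P3 3, P4 5, P5 3, P6 2.
P2 gets 1 under Jefferson and 2 under Hamilton.

Hamilton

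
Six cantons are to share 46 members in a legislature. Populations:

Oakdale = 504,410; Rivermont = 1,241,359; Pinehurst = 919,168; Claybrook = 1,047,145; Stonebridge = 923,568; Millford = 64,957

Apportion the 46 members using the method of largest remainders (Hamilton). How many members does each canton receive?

The standard divisor is 4700607/46 ≈ 102187.109.
Standard quotas: Oakdale 4.9361, Rivermont 12.1479, Pinehurst 8.9950, Claybrook 10.2473, Stonebridge 9.0380, Millford 0.6357.
Lower quotas: Oakdale 4, Rivermont 12, Pinehurst 8, Claybrook 10, Stonebridge 9, Millford 0 (sum 43, leaving 3 seats).
Remainders in descending order: Pinehurst 0.9950, Oakdale 0.9361, Millford 0.6357, Claybrook 0.2473, Rivermont 0.1479, Stonebridge 0.0380.
The surplus seats go to Pinehurst, Oakdale, Millford.

Oakdale=5, Rivermont=12, Pinehurst=9, Claybrook=10, Stonebridge=9, Millford=1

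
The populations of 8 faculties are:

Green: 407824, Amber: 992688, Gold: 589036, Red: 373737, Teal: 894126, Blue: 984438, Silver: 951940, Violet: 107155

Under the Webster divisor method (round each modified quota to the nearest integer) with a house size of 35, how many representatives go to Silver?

Standard divisor 5300944/35 ≈ 151455.543; standard quotas: Green 2.693, Amber 6.554, Gold 3.889, Red 2.468, Teal 5.904, Blue 6.500, Silver 6.285, Violet 0.708.
Rounding to the nearest integer gives Green 3, Amber 7, Gold 4, Red 2, Teal 6, Blue 6, Silver 6, Violet 1 — total 35, matching the house size, so no adjustment is needed.
Silver receives 6.

6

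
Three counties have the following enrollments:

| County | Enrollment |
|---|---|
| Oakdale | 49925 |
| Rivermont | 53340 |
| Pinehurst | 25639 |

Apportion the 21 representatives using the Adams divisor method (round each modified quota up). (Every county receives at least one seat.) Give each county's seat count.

Standard divisor 128904/21 ≈ 6138.286; standard quotas: Oakdale 8.133, Rivermont 8.690, Pinehurst 4.177.
Rounding up gives 9, 9, 5 = 23 seats, so the divisor must be adjusted.
With modified divisor 6500: modified quotas Oakdale 7.681, Rivermont 8.206, Pinehurst 3.944.
Rounding up: Oakdale 8, Rivermont 9, Pinehurst 4 (total 21).

Oakdale=8, Rivermont=9, Pinehurst=4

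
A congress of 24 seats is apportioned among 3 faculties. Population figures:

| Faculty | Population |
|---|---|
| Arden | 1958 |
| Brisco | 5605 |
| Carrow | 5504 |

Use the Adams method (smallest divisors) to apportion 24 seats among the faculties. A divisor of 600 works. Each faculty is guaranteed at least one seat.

With modified divisor 600: modified quotas Arden 3.263, Brisco 9.342, Carrow 9.173.
Rounding up: Arden 4, Brisco 10, Carrow 10 (total 24).

Arden 4; Brisco 10; Carrow 10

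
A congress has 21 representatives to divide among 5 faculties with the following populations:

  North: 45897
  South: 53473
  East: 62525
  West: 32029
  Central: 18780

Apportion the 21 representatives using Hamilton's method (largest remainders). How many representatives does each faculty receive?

Total 212704; standard divisor 212704/21 ≈ 10128.762.
Standard quotas: North 4.5314, South 5.2793, East 6.1730, West 3.1622, Central 1.8541.
Lower quotas: North 4, South 5, East 6, West 3, Central 1 (sum 19, leaving 2 seats).
Remainders in descending order: Central 0.8541, North 0.5314, South 0.2793, East 0.1730, West 0.1622.
Largest remainders: Central, North receive the extra seats.

North 5, South 5, East 6, West 3, Central 2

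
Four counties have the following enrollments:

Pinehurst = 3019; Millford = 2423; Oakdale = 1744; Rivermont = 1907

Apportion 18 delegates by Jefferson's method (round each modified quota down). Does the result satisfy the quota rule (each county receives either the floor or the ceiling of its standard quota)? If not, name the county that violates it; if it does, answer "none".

Standard quotas: Pinehurst 5.976, Millford 4.796, Oakdale 3.452, Rivermont 3.775.
Jefferson allocation: Pinehurst 6, Millford 5, Oakdale 3, Rivermont 4.
Every allocation lies between the lower and upper quota.

none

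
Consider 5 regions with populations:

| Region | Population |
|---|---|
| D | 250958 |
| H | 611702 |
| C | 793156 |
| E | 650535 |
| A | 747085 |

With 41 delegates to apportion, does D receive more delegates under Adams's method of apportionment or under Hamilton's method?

Adams: D 4, H 8, C 10, E 9, A 10.
Hamilton: D 3, H 8, C 11, E 9, A 10.
D gets 4 under Adams and 3 under Hamilton.

Adams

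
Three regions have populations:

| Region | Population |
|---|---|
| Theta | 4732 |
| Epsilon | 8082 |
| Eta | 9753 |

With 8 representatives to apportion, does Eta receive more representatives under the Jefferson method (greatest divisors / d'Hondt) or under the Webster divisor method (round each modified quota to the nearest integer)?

Jefferson: Theta 1, Epsilon 3, Eta 4.
Webster: Theta 2, Epsilon 3, Eta 3.
Eta gets 4 under Jefferson and 3 under Webster.

Jefferson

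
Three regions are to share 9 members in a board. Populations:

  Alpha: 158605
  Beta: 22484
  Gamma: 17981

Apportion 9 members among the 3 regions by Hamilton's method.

Alpha 7, Beta 1, Gamma 1

The standard divisor is 199070/9 ≈ 22118.889.
Standard quotas: Alpha 7.1706, Beta 1.0165, Gamma 0.8129.
Lower quotas: Alpha 7, Beta 1, Gamma 0 (sum 8, leaving 1 seat).
Remainders in descending order: Gamma 0.8129, Alpha 0.1706, Beta 0.0165.
The surplus seat goes to Gamma.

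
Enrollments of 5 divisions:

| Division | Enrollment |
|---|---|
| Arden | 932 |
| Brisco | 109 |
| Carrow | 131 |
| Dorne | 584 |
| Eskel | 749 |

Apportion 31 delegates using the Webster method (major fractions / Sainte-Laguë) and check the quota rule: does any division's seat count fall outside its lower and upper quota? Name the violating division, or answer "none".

none

Standard quotas: Arden 11.534, Brisco 1.349, Carrow 1.621, Dorne 7.227, Eskel 9.269.
Webster allocation: Arden 12, Brisco 1, Carrow 2, Dorne 7, Eskel 9.
Every allocation lies between the lower and upper quota.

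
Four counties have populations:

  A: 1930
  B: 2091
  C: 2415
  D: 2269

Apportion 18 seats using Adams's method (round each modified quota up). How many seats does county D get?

Standard divisor 8705/18 ≈ 483.611; standard quotas: A 3.991, B 4.324, C 4.994, D 4.692.
Rounding up gives 4, 5, 5, 5 = 19 seats, so the divisor must be adjusted.
With modified divisor 540: modified quotas A 3.574, B 3.872, C 4.472, D 4.202.
Rounding up: A 4, B 4, C 5, D 5 (total 18).
D receives 5.

5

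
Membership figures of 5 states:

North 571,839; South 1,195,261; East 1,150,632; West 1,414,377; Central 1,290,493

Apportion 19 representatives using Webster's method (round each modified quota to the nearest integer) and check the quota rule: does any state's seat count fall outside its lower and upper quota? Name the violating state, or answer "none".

Standard quotas: North 1.932, South 4.039, East 3.888, West 4.779, Central 4.361.
Webster allocation: North 2, South 4, East 4, West 5, Central 4.
Every allocation lies between the lower and upper quota.

none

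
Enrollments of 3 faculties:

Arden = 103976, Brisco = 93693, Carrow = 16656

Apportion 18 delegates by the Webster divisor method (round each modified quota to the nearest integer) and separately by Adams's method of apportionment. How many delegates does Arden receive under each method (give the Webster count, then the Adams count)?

Webster: Arden 9, Brisco 8, Carrow 1.
Adams: Arden 8, Brisco 8, Carrow 2.
Arden gets 9 under Webster and 8 under Adams.

9 and 8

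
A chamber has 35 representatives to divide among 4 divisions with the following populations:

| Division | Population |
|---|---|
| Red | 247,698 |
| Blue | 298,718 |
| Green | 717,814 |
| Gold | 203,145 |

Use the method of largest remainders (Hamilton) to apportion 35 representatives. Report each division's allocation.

Total 1467375; standard divisor 1467375/35 = 41925.
Standard quotas: Red 5.9081, Blue 7.1251, Green 17.1214, Gold 4.8454.
Lower quotas: Red 5, Blue 7, Green 17, Gold 4 (sum 33, leaving 2 seats).
Remainders in descending order: Red 0.9081, Gold 0.8454, Blue 0.1251, Green 0.1214.
Largest remainders: Red, Gold receive the extra seats.

Red: 6, Blue: 7, Green: 17, Gold: 5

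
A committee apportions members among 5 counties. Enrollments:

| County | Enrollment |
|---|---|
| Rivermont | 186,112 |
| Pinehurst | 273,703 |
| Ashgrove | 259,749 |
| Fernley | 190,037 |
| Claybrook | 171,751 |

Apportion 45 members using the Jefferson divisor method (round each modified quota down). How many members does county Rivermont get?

Standard divisor 1081352/45 ≈ 24030.044; standard quotas: Rivermont 7.745, Pinehurst 11.390, Ashgrove 10.809, Fernley 7.908, Claybrook 7.147.
Rounding down gives 7, 11, 10, 7, 7 = 42 seats, so the divisor must be adjusted.
With modified divisor 23000: modified quotas Rivermont 8.092, Pinehurst 11.900, Ashgrove 11.293, Fernley 8.262, Claybrook 7.467.
Rounding down: Rivermont 8, Pinehurst 11, Ashgrove 11, Fernley 8, Claybrook 7 (total 45).
Rivermont receives 8.

8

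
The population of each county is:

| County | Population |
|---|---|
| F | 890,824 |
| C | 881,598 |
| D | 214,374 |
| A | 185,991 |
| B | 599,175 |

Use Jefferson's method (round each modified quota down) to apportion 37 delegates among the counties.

Standard divisor 2771962/37 ≈ 74917.892; standard quotas: F 11.891, C 11.768, D 2.861, A 2.483, B 7.998.
Rounding down gives 11, 11, 2, 2, 7 = 33 seats, so the divisor must be adjusted.
With modified divisor 70000: modified quotas F 12.726, C 12.594, D 3.062, A 2.657, B 8.560.
Rounding down: F 12, C 12, D 3, A 2, B 8 (total 37).

F 12; C 12; D 3; A 2; B 8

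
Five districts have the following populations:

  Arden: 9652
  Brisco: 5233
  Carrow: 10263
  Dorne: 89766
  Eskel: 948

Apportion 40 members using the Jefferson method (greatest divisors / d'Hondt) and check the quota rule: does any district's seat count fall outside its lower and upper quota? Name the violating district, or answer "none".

Dorne

Standard quotas: Arden 3.332, Brisco 1.807, Carrow 3.543, Dorne 30.991, Eskel 0.327.
Jefferson allocation: Arden 3, Brisco 1, Carrow 3, Dorne 33, Eskel 0.
Dorne has quota 30.991 (lower 30, upper 31) but receives 33 — outside the quota interval.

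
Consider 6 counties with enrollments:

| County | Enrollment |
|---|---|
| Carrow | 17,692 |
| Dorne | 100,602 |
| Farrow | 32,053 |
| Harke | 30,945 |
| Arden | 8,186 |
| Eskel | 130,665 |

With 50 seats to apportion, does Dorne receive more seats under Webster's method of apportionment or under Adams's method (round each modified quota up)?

Webster: Carrow 3, Dorne 16, Farrow 5, Harke 5, Arden 1, Eskel 20.
Adams: Carrow 3, Dorne 15, Farrow 5, Harke 5, Arden 2, Eskel 20.
Dorne gets 16 under Webster and 15 under Adams.

Webster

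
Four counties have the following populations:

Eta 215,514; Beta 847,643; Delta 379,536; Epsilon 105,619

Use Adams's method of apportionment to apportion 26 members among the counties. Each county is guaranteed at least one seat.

Standard divisor 1548312/26 ≈ 59550.462; standard quotas: Eta 3.619, Beta 14.234, Delta 6.373, Epsilon 1.774.
Rounding up gives 4, 15, 7, 2 = 28 seats, so the divisor must be adjusted.
With modified divisor 64200: modified quotas Eta 3.357, Beta 13.203, Delta 5.912, Epsilon 1.645.
Rounding up: Eta 4, Beta 14, Delta 6, Epsilon 2 (total 26).

Eta 4, Beta 14, Delta 6, Epsilon 2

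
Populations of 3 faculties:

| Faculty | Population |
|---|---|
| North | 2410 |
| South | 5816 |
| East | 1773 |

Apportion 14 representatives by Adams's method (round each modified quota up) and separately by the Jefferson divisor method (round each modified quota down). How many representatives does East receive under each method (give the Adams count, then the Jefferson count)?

Adams: North 3, South 8, East 3.
Jefferson: North 3, South 9, East 2.
East gets 3 under Adams and 2 under Jefferson.

3 and 2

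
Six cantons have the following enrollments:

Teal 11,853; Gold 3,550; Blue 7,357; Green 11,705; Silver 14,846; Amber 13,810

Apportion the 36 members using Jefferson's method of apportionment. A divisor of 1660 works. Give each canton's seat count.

Teal=7, Gold=2, Blue=4, Green=7, Silver=8, Amber=8

With modified divisor 1660: modified quotas Teal 7.140, Gold 2.139, Blue 4.432, Green 7.051, Silver 8.943, Amber 8.319.
Rounding down: Teal 7, Gold 2, Blue 4, Green 7, Silver 8, Amber 8 (total 36).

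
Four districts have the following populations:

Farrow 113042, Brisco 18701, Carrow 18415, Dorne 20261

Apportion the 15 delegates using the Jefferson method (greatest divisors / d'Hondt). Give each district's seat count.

Standard divisor 170419/15 ≈ 11361.267; standard quotas: Farrow 9.950, Brisco 1.646, Carrow 1.621, Dorne 1.783.
Rounding down gives 9, 1, 1, 1 = 12 seats, so the divisor must be adjusted.
With modified divisor 9800: modified quotas Farrow 11.535, Brisco 1.908, Carrow 1.879, Dorne 2.067.
Rounding down: Farrow 11, Brisco 1, Carrow 1, Dorne 2 (total 15).

Farrow 11, Brisco 1, Carrow 1, Dorne 2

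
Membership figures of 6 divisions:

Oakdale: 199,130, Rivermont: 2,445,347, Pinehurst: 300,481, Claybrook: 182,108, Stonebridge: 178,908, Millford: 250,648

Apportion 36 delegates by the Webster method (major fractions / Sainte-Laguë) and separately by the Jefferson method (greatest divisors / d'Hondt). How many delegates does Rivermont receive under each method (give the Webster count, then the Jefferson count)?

Webster: Oakdale 2, Rivermont 24, Pinehurst 3, Claybrook 2, Stonebridge 2, Millford 3.
Jefferson: Oakdale 2, Rivermont 26, Pinehurst 3, Claybrook 2, Stonebridge 1, Millford 2.
Rivermont gets 24 under Webster and 26 under Jefferson.

24 and 26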